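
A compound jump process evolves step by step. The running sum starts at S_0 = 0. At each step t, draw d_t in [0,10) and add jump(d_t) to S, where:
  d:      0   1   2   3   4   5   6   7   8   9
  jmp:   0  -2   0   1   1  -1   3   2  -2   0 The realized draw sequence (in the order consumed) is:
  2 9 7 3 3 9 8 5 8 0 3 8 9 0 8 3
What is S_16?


t=0: S=0, d=2, jump=0, S_1=0
t=1: S=0, d=9, jump=0, S_2=0
t=2: S=0, d=7, jump=2, S_3=2
t=3: S=2, d=3, jump=1, S_4=3
t=4: S=3, d=3, jump=1, S_5=4
t=5: S=4, d=9, jump=0, S_6=4
t=6: S=4, d=8, jump=-2, S_7=2
t=7: S=2, d=5, jump=-1, S_8=1
t=8: S=1, d=8, jump=-2, S_9=-1
t=9: S=-1, d=0, jump=0, S_10=-1
t=10: S=-1, d=3, jump=1, S_11=0
t=11: S=0, d=8, jump=-2, S_12=-2
t=12: S=-2, d=9, jump=0, S_13=-2
t=13: S=-2, d=0, jump=0, S_14=-2
t=14: S=-2, d=8, jump=-2, S_15=-4
t=15: S=-4, d=3, jump=1, S_16=-3

-3


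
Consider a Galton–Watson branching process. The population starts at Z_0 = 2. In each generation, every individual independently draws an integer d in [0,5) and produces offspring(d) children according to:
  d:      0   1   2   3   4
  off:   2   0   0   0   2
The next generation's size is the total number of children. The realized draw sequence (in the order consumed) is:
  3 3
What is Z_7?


0

gen 0: Z_0=2, draws=[3, 3], offspring=[0, 0], Z_1=0
gen 1: Z_1=0, draws=[], offspring=[], Z_2=0
gen 2: Z_2=0, draws=[], offspring=[], Z_3=0
gen 3: Z_3=0, draws=[], offspring=[], Z_4=0
gen 4: Z_4=0, draws=[], offspring=[], Z_5=0
gen 5: Z_5=0, draws=[], offspring=[], Z_6=0
gen 6: Z_6=0, draws=[], offspring=[], Z_7=0


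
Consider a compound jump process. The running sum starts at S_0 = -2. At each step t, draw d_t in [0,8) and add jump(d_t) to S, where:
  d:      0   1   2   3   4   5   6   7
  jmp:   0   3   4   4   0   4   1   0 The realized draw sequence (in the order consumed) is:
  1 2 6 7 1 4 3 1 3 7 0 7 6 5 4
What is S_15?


25

t=0: S=-2, d=1, jump=3, S_1=1
t=1: S=1, d=2, jump=4, S_2=5
t=2: S=5, d=6, jump=1, S_3=6
t=3: S=6, d=7, jump=0, S_4=6
t=4: S=6, d=1, jump=3, S_5=9
t=5: S=9, d=4, jump=0, S_6=9
t=6: S=9, d=3, jump=4, S_7=13
t=7: S=13, d=1, jump=3, S_8=16
t=8: S=16, d=3, jump=4, S_9=20
t=9: S=20, d=7, jump=0, S_10=20
t=10: S=20, d=0, jump=0, S_11=20
t=11: S=20, d=7, jump=0, S_12=20
t=12: S=20, d=6, jump=1, S_13=21
t=13: S=21, d=5, jump=4, S_14=25
t=14: S=25, d=4, jump=0, S_15=25


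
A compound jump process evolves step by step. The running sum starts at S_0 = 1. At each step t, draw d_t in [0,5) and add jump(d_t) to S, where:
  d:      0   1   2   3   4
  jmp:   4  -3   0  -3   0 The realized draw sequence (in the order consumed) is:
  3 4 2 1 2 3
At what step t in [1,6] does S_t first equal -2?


t=0: S=1, d=3, jump=-3, S_1=-2
t=1: S=-2, d=4, jump=0, S_2=-2
t=2: S=-2, d=2, jump=0, S_3=-2
t=3: S=-2, d=1, jump=-3, S_4=-5
t=4: S=-5, d=2, jump=0, S_5=-5
t=5: S=-5, d=3, jump=-3, S_6=-8

1


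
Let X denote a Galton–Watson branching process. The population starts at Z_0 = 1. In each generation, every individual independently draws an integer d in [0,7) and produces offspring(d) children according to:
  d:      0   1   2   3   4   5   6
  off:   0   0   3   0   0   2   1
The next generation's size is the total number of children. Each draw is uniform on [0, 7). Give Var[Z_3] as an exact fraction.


283464/117649

Outcome values over d=0..6: [0, 0, 3, 0, 0, 2, 1]
Σy = 6, Σy² = 14, M = 7
μ = 6/7 = 6/7,  σ² = 14/7 − (6/7)² = 62/49
V_0 = 0, E_0 = 1
V_1 = 62/49·E_0 + (6/7)²·V_0 = 62/49;  E_1 = 6/7
V_2 = 62/49·E_1 + (6/7)²·V_1 = 4836/2401;  E_2 = 36/49
V_3 = 62/49·E_2 + (6/7)²·V_2 = 283464/117649;  E_3 = 216/343


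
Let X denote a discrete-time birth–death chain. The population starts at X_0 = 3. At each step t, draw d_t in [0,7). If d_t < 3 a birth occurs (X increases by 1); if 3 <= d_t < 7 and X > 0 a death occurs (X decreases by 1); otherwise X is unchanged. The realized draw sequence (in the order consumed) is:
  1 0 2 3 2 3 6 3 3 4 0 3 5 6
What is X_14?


0

t=0: X=3, d=1 → birth, X_1=4
t=1: X=4, d=0 → birth, X_2=5
t=2: X=5, d=2 → birth, X_3=6
t=3: X=6, d=3 → death, X_4=5
t=4: X=5, d=2 → birth, X_5=6
t=5: X=6, d=3 → death, X_6=5
t=6: X=5, d=6 → death, X_7=4
t=7: X=4, d=3 → death, X_8=3
t=8: X=3, d=3 → death, X_9=2
t=9: X=2, d=4 → death, X_10=1
t=10: X=1, d=0 → birth, X_11=2
t=11: X=2, d=3 → death, X_12=1
t=12: X=1, d=5 → death, X_13=0
t=13: X=0, d=6 → hold, X_14=0


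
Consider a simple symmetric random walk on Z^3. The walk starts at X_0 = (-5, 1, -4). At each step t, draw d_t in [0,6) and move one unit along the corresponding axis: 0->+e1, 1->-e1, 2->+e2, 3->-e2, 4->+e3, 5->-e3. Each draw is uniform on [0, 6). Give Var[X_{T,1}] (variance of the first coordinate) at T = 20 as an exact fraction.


20/3

Outcome values over d=0..5: [1, -1, 0, 0, 0, 0]
Σy = 0, Σy² = 2, M = 6
μ = 0/6 = 0,  σ² = 2/6 − (0)² = 1/3
Independent increments: Var[X_20] = 20·σ² = 20·(1/3) = 20/3


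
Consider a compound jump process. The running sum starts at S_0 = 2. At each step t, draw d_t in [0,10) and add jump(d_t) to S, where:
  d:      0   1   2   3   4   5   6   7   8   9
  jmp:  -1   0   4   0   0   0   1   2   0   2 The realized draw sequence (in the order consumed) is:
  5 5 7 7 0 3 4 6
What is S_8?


t=0: S=2, d=5, jump=0, S_1=2
t=1: S=2, d=5, jump=0, S_2=2
t=2: S=2, d=7, jump=2, S_3=4
t=3: S=4, d=7, jump=2, S_4=6
t=4: S=6, d=0, jump=-1, S_5=5
t=5: S=5, d=3, jump=0, S_6=5
t=6: S=5, d=4, jump=0, S_7=5
t=7: S=5, d=6, jump=1, S_8=6

6


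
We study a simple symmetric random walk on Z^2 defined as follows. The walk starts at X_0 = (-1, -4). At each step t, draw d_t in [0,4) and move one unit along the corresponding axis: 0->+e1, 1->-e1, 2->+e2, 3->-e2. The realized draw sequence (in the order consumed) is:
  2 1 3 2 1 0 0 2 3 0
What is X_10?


t=0: X=(-1, -4), d=2 → +e2, X_1=(-1, -3)
t=1: X=(-1, -3), d=1 → -e1, X_2=(-2, -3)
t=2: X=(-2, -3), d=3 → -e2, X_3=(-2, -4)
t=3: X=(-2, -4), d=2 → +e2, X_4=(-2, -3)
t=4: X=(-2, -3), d=1 → -e1, X_5=(-3, -3)
t=5: X=(-3, -3), d=0 → +e1, X_6=(-2, -3)
t=6: X=(-2, -3), d=0 → +e1, X_7=(-1, -3)
t=7: X=(-1, -3), d=2 → +e2, X_8=(-1, -2)
t=8: X=(-1, -2), d=3 → -e2, X_9=(-1, -3)
t=9: X=(-1, -3), d=0 → +e1, X_10=(0, -3)

(0, -3)


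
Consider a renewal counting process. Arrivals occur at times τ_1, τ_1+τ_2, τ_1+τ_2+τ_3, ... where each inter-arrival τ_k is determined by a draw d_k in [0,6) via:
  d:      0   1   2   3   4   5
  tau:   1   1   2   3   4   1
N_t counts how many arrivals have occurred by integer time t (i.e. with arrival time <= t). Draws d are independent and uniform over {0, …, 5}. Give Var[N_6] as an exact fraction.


3619871/2985984

Inter-arrival values over d=0..5: [1, 1, 2, 3, 4, 1]
Each d has probability 1/6, so the pmf of τ is: f(1) = 1/2, f(2) = 1/6, f(3) = 1/6, f(4) = 1/6
Let p_n(j) = P(N_n = j), with p_0 = [1]. Condition on τ_1: p_n(0) = P(τ > n), and for j >= 1, p_n(j) = Σ_{k<=n} f(k)·p_{n−k}(j−1)
p_1 = [1/2, 1/2]  (j = 0..1)
p_2 = [1/3, 5/12, 1/4]  (j = 0..2)
p_3 = [1/6, 5/12, 7/24, 1/8]  (j = 0..3)
p_4 = [0, 7/18, 13/36, 3/16, 1/16]  (j = 0..4)
p_5 = [0, 1/6, 5/12, 13/48, 11/96, 1/32]  (j = 0..5)
p_6 = [0, 1/12, 31/108, 155/432, 3/16, 13/192, 1/64]  (j = 0..6)
E[N_6] = Σ j·p_6(j) = 5039/1728;  E[N_6²] = Σ j²·p_6(j) = 16789/1728
Var[N_6] = 16789/1728 − (5039/1728)² = 3619871/2985984


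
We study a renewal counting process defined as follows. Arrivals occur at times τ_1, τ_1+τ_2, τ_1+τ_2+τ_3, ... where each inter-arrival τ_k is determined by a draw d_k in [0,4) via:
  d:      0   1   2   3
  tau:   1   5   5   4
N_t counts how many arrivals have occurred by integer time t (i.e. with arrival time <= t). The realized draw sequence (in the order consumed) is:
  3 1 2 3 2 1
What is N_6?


draw d_1=3: τ_1=4, arrival time A_1=4
draw d_2=1: τ_2=5, arrival time A_2=9
draw d_3=2: τ_3=5, arrival time A_3=14
draw d_4=3: τ_4=4, arrival time A_4=18
draw d_5=2: τ_5=5, arrival time A_5=23
draw d_6=1: τ_6=5, arrival time A_6=28
N_t over t=0..6: 0:0 1:0 2:0 3:0 4:1 5:1 6:1

1


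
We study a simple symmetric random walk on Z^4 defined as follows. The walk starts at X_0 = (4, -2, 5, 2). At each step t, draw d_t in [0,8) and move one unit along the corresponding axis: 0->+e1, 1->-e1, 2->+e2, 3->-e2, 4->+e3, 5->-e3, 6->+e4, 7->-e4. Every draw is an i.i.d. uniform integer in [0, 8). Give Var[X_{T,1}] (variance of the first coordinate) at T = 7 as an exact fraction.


Outcome values over d=0..7: [1, -1, 0, 0, 0, 0, 0, 0]
Σy = 0, Σy² = 2, M = 8
μ = 0/8 = 0,  σ² = 2/8 − (0)² = 1/4
Independent increments: Var[X_7] = 7·σ² = 7·(1/4) = 7/4

7/4


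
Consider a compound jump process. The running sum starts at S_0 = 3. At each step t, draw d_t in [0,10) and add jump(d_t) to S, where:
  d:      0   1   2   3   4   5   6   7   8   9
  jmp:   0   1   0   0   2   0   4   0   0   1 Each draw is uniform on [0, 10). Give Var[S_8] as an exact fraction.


Outcome values over d=0..9: [0, 1, 0, 0, 2, 0, 4, 0, 0, 1]
Σy = 8, Σy² = 22, M = 10
μ = 8/10 = 4/5,  σ² = 22/10 − (4/5)² = 39/25
Independent increments: Var[S_8] = 8·σ² = 8·(39/25) = 312/25

312/25


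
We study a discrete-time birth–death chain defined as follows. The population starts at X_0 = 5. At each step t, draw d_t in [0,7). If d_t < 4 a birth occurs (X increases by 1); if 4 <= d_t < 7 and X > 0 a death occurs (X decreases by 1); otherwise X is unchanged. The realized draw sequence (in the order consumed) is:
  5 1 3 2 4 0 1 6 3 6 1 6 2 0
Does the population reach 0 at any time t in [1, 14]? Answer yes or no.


no

t=0: X=5, d=5 → death, X_1=4
t=1: X=4, d=1 → birth, X_2=5
t=2: X=5, d=3 → birth, X_3=6
t=3: X=6, d=2 → birth, X_4=7
t=4: X=7, d=4 → death, X_5=6
t=5: X=6, d=0 → birth, X_6=7
t=6: X=7, d=1 → birth, X_7=8
t=7: X=8, d=6 → death, X_8=7
t=8: X=7, d=3 → birth, X_9=8
t=9: X=8, d=6 → death, X_10=7
t=10: X=7, d=1 → birth, X_11=8
t=11: X=8, d=6 → death, X_12=7
t=12: X=7, d=2 → birth, X_13=8
t=13: X=8, d=0 → birth, X_14=9


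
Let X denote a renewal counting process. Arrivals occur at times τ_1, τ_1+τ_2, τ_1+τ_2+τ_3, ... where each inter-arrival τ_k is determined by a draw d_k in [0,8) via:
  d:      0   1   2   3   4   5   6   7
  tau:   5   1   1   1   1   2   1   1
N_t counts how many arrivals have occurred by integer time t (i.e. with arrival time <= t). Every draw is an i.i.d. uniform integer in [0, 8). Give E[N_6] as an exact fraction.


Inter-arrival values over d=0..7: [5, 1, 1, 1, 1, 2, 1, 1]
Each d has probability 1/8, so the pmf of τ is: f(1) = 3/4, f(2) = 1/8, f(5) = 1/8
Renewal equation for m(n) = E[N_n]: condition on τ_1 = k (if k <= n, one arrival plus a fresh copy on the remaining n−k steps): m(n) = F(n) + Σ_{k<=n} f(k)·m(n−k), where F(n) = P(τ <= n) and m(0) = 0
m(1) = F(1) = 3/4
m(2) = F(2) + f(1)·m(1) = 7/8 + 3/4·3/4 = 23/16
m(3) = F(3) + f(1)·m(2) + f(2)·m(1) = 7/8 + 3/4·23/16 + 1/8·3/4 = 131/64
m(4) = F(4) + f(1)·m(3) + f(2)·m(2) = 7/8 + 3/4·131/64 + 1/8·23/16 = 663/256
m(5) = F(5) + f(1)·m(4) + f(2)·m(3) = 1 + 3/4·663/256 + 1/8·131/64 = 3275/1024
m(6) = F(6) + f(1)·m(5) + f(2)·m(4) + f(5)·m(1) = 1 + 3/4·3275/1024 + 1/8·663/256 + 1/8·3/4 = 15631/4096
E[N_6] = m(6) = 15631/4096

15631/4096


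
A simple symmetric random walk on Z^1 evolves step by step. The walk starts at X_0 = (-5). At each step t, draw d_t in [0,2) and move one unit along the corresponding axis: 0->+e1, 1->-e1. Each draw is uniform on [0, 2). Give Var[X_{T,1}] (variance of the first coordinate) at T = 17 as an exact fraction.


Outcome values over d=0..1: [1, -1]
Σy = 0, Σy² = 2, M = 2
μ = 0/2 = 0,  σ² = 2/2 − (0)² = 1
Independent increments: Var[X_17] = 17·σ² = 17·(1) = 17

17


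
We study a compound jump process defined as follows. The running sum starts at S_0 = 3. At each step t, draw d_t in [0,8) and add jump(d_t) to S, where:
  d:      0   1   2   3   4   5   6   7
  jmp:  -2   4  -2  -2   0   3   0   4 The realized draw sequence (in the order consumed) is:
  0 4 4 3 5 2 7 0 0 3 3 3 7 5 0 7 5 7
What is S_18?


10

t=0: S=3, d=0, jump=-2, S_1=1
t=1: S=1, d=4, jump=0, S_2=1
t=2: S=1, d=4, jump=0, S_3=1
t=3: S=1, d=3, jump=-2, S_4=-1
t=4: S=-1, d=5, jump=3, S_5=2
t=5: S=2, d=2, jump=-2, S_6=0
t=6: S=0, d=7, jump=4, S_7=4
t=7: S=4, d=0, jump=-2, S_8=2
t=8: S=2, d=0, jump=-2, S_9=0
t=9: S=0, d=3, jump=-2, S_10=-2
t=10: S=-2, d=3, jump=-2, S_11=-4
t=11: S=-4, d=3, jump=-2, S_12=-6
t=12: S=-6, d=7, jump=4, S_13=-2
t=13: S=-2, d=5, jump=3, S_14=1
t=14: S=1, d=0, jump=-2, S_15=-1
t=15: S=-1, d=7, jump=4, S_16=3
t=16: S=3, d=5, jump=3, S_17=6
t=17: S=6, d=7, jump=4, S_18=10


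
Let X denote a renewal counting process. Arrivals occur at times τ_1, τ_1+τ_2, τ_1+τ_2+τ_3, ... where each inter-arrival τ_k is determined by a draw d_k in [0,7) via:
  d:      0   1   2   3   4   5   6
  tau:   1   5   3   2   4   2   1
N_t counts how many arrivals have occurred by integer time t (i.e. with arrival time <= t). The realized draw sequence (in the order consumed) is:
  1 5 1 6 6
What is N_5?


1

draw d_1=1: τ_1=5, arrival time A_1=5
draw d_2=5: τ_2=2, arrival time A_2=7
draw d_3=1: τ_3=5, arrival time A_3=12
draw d_4=6: τ_4=1, arrival time A_4=13
draw d_5=6: τ_5=1, arrival time A_5=14
N_t over t=0..5: 0:0 1:0 2:0 3:0 4:0 5:1


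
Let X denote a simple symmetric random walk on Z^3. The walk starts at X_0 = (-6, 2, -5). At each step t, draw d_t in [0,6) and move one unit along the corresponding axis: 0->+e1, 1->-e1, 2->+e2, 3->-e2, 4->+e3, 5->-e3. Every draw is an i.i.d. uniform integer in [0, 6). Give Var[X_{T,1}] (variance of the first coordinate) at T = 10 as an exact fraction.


10/3

Outcome values over d=0..5: [1, -1, 0, 0, 0, 0]
Σy = 0, Σy² = 2, M = 6
μ = 0/6 = 0,  σ² = 2/6 − (0)² = 1/3
Independent increments: Var[X_10] = 10·σ² = 10·(1/3) = 10/3


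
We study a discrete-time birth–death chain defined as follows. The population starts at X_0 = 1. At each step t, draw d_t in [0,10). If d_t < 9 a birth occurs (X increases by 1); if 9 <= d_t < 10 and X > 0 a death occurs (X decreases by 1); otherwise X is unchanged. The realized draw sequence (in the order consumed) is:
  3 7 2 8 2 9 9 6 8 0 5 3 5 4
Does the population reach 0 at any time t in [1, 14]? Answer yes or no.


no

t=0: X=1, d=3 → birth, X_1=2
t=1: X=2, d=7 → birth, X_2=3
t=2: X=3, d=2 → birth, X_3=4
t=3: X=4, d=8 → birth, X_4=5
t=4: X=5, d=2 → birth, X_5=6
t=5: X=6, d=9 → death, X_6=5
t=6: X=5, d=9 → death, X_7=4
t=7: X=4, d=6 → birth, X_8=5
t=8: X=5, d=8 → birth, X_9=6
t=9: X=6, d=0 → birth, X_10=7
t=10: X=7, d=5 → birth, X_11=8
t=11: X=8, d=3 → birth, X_12=9
t=12: X=9, d=5 → birth, X_13=10
t=13: X=10, d=4 → birth, X_14=11


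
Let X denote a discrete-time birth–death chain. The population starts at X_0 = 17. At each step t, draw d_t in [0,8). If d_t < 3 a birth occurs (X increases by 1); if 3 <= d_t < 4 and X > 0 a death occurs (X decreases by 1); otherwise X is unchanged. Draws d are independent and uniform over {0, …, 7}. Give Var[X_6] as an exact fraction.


X can drop by at most 1 per step and X_0 = 17 > T = 6, so X_t >= 17 − t >= 11 > 0 for every t <= 6: the floor at 0 (the 'and X > 0' condition) never binds. Hence X_6 = X_0 + Σ_{t<6} Y_t with i.i.d. increments Y_t = y(d_t) ∈ {+1, −1, 0}.
Outcome values over d=0..7: [1, 1, 1, -1, 0, 0, 0, 0]
Σy = 2, Σy² = 4, M = 8
μ = 2/8 = 1/4,  σ² = 4/8 − (1/4)² = 7/16
Independent increments: Var[X_6] = 6·σ² = 6·(7/16) = 21/8

21/8


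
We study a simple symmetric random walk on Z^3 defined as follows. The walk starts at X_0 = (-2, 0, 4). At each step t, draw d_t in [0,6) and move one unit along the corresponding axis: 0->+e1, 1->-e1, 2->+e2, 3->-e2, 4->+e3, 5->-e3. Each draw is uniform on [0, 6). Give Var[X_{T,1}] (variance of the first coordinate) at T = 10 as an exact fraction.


Outcome values over d=0..5: [1, -1, 0, 0, 0, 0]
Σy = 0, Σy² = 2, M = 6
μ = 0/6 = 0,  σ² = 2/6 − (0)² = 1/3
Independent increments: Var[X_10] = 10·σ² = 10·(1/3) = 10/3

10/3


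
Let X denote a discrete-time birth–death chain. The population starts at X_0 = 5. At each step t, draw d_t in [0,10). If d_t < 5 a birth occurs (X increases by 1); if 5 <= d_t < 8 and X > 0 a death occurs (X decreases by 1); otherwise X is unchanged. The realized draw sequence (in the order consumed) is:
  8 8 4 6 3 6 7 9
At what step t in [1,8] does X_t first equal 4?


t=0: X=5, d=8 → hold, X_1=5
t=1: X=5, d=8 → hold, X_2=5
t=2: X=5, d=4 → birth, X_3=6
t=3: X=6, d=6 → death, X_4=5
t=4: X=5, d=3 → birth, X_5=6
t=5: X=6, d=6 → death, X_6=5
t=6: X=5, d=7 → death, X_7=4
t=7: X=4, d=9 → hold, X_8=4

7


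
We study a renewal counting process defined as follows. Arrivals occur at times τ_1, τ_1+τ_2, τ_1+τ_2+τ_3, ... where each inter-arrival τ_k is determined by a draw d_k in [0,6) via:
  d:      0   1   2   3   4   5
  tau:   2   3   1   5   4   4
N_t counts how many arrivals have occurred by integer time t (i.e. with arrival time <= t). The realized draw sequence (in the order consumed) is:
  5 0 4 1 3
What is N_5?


1

draw d_1=5: τ_1=4, arrival time A_1=4
draw d_2=0: τ_2=2, arrival time A_2=6
draw d_3=4: τ_3=4, arrival time A_3=10
draw d_4=1: τ_4=3, arrival time A_4=13
draw d_5=3: τ_5=5, arrival time A_5=18
N_t over t=0..5: 0:0 1:0 2:0 3:0 4:1 5:1


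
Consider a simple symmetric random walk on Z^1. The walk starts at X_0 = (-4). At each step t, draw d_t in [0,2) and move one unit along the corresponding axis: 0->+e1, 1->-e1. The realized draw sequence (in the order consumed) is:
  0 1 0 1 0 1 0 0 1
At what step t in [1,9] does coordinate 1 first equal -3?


1

t=0: X=(-4), d=0 → +e1, X_1=(-3)
t=1: X=(-3), d=1 → -e1, X_2=(-4)
t=2: X=(-4), d=0 → +e1, X_3=(-3)
t=3: X=(-3), d=1 → -e1, X_4=(-4)
t=4: X=(-4), d=0 → +e1, X_5=(-3)
t=5: X=(-3), d=1 → -e1, X_6=(-4)
t=6: X=(-4), d=0 → +e1, X_7=(-3)
t=7: X=(-3), d=0 → +e1, X_8=(-2)
t=8: X=(-2), d=1 → -e1, X_9=(-3)


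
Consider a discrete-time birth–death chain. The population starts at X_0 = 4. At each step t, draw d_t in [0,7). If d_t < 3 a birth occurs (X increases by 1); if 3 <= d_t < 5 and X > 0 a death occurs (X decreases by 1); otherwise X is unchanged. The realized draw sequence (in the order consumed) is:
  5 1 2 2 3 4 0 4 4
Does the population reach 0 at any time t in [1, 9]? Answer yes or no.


no

t=0: X=4, d=5 → hold, X_1=4
t=1: X=4, d=1 → birth, X_2=5
t=2: X=5, d=2 → birth, X_3=6
t=3: X=6, d=2 → birth, X_4=7
t=4: X=7, d=3 → death, X_5=6
t=5: X=6, d=4 → death, X_6=5
t=6: X=5, d=0 → birth, X_7=6
t=7: X=6, d=4 → death, X_8=5
t=8: X=5, d=4 → death, X_9=4


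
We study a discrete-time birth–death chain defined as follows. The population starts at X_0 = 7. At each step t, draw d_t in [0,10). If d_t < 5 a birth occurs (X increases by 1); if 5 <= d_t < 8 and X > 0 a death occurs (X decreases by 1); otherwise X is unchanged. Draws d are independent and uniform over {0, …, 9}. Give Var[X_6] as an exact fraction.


X can drop by at most 1 per step and X_0 = 7 > T = 6, so X_t >= 7 − t >= 1 > 0 for every t <= 6: the floor at 0 (the 'and X > 0' condition) never binds. Hence X_6 = X_0 + Σ_{t<6} Y_t with i.i.d. increments Y_t = y(d_t) ∈ {+1, −1, 0}.
Outcome values over d=0..9: [1, 1, 1, 1, 1, -1, -1, -1, 0, 0]
Σy = 2, Σy² = 8, M = 10
μ = 2/10 = 1/5,  σ² = 8/10 − (1/5)² = 19/25
Independent increments: Var[X_6] = 6·σ² = 6·(19/25) = 114/25

114/25


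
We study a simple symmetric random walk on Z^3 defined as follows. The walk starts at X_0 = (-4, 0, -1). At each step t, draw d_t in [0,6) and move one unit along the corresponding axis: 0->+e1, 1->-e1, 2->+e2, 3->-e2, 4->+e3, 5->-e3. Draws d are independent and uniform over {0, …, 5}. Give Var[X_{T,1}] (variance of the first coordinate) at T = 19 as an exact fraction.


19/3

Outcome values over d=0..5: [1, -1, 0, 0, 0, 0]
Σy = 0, Σy² = 2, M = 6
μ = 0/6 = 0,  σ² = 2/6 − (0)² = 1/3
Independent increments: Var[X_19] = 19·σ² = 19·(1/3) = 19/3


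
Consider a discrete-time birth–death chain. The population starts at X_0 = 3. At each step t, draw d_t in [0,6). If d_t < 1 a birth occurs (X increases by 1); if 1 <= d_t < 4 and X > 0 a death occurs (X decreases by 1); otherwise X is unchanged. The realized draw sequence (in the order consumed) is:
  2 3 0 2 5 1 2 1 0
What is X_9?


1

t=0: X=3, d=2 → death, X_1=2
t=1: X=2, d=3 → death, X_2=1
t=2: X=1, d=0 → birth, X_3=2
t=3: X=2, d=2 → death, X_4=1
t=4: X=1, d=5 → hold, X_5=1
t=5: X=1, d=1 → death, X_6=0
t=6: X=0, d=2 → hold, X_7=0
t=7: X=0, d=1 → hold, X_8=0
t=8: X=0, d=0 → birth, X_9=1


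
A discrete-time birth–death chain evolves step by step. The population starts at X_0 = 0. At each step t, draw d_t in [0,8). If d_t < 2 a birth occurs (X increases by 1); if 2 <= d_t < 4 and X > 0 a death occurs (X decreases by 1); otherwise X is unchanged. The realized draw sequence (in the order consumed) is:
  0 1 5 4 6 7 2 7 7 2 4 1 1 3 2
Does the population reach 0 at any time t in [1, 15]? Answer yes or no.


t=0: X=0, d=0 → birth, X_1=1
t=1: X=1, d=1 → birth, X_2=2
t=2: X=2, d=5 → hold, X_3=2
t=3: X=2, d=4 → hold, X_4=2
t=4: X=2, d=6 → hold, X_5=2
t=5: X=2, d=7 → hold, X_6=2
t=6: X=2, d=2 → death, X_7=1
t=7: X=1, d=7 → hold, X_8=1
t=8: X=1, d=7 → hold, X_9=1
t=9: X=1, d=2 → death, X_10=0
t=10: X=0, d=4 → hold, X_11=0
t=11: X=0, d=1 → birth, X_12=1
t=12: X=1, d=1 → birth, X_13=2
t=13: X=2, d=3 → death, X_14=1
t=14: X=1, d=2 → death, X_15=0

yes


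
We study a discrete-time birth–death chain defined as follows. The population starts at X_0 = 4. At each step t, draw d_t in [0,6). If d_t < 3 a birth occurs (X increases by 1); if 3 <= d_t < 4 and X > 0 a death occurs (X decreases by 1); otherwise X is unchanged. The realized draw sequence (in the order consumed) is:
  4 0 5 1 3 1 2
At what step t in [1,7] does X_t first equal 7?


7

t=0: X=4, d=4 → hold, X_1=4
t=1: X=4, d=0 → birth, X_2=5
t=2: X=5, d=5 → hold, X_3=5
t=3: X=5, d=1 → birth, X_4=6
t=4: X=6, d=3 → death, X_5=5
t=5: X=5, d=1 → birth, X_6=6
t=6: X=6, d=2 → birth, X_7=7


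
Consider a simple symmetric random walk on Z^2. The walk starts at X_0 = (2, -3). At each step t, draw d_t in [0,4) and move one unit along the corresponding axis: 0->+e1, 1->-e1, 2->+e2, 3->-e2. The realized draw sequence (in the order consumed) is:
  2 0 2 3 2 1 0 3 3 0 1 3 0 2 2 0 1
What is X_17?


(4, -2)

t=0: X=(2, -3), d=2 → +e2, X_1=(2, -2)
t=1: X=(2, -2), d=0 → +e1, X_2=(3, -2)
t=2: X=(3, -2), d=2 → +e2, X_3=(3, -1)
t=3: X=(3, -1), d=3 → -e2, X_4=(3, -2)
t=4: X=(3, -2), d=2 → +e2, X_5=(3, -1)
t=5: X=(3, -1), d=1 → -e1, X_6=(2, -1)
t=6: X=(2, -1), d=0 → +e1, X_7=(3, -1)
t=7: X=(3, -1), d=3 → -e2, X_8=(3, -2)
t=8: X=(3, -2), d=3 → -e2, X_9=(3, -3)
t=9: X=(3, -3), d=0 → +e1, X_10=(4, -3)
t=10: X=(4, -3), d=1 → -e1, X_11=(3, -3)
t=11: X=(3, -3), d=3 → -e2, X_12=(3, -4)
t=12: X=(3, -4), d=0 → +e1, X_13=(4, -4)
t=13: X=(4, -4), d=2 → +e2, X_14=(4, -3)
t=14: X=(4, -3), d=2 → +e2, X_15=(4, -2)
t=15: X=(4, -2), d=0 → +e1, X_16=(5, -2)
t=16: X=(5, -2), d=1 → -e1, X_17=(4, -2)


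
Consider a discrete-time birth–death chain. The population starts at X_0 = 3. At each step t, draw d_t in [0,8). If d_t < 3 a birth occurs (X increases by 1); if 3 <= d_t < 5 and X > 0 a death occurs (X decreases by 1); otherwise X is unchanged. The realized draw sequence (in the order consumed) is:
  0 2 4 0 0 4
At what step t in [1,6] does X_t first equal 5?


2

t=0: X=3, d=0 → birth, X_1=4
t=1: X=4, d=2 → birth, X_2=5
t=2: X=5, d=4 → death, X_3=4
t=3: X=4, d=0 → birth, X_4=5
t=4: X=5, d=0 → birth, X_5=6
t=5: X=6, d=4 → death, X_6=5


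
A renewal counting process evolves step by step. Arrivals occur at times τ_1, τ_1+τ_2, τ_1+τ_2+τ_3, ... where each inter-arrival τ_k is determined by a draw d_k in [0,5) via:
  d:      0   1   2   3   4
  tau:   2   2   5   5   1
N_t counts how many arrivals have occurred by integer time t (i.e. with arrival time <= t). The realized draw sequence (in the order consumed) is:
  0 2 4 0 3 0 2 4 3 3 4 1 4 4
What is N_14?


draw d_1=0: τ_1=2, arrival time A_1=2
draw d_2=2: τ_2=5, arrival time A_2=7
draw d_3=4: τ_3=1, arrival time A_3=8
draw d_4=0: τ_4=2, arrival time A_4=10
draw d_5=3: τ_5=5, arrival time A_5=15
draw d_6=0: τ_6=2, arrival time A_6=17
draw d_7=2: τ_7=5, arrival time A_7=22
draw d_8=4: τ_8=1, arrival time A_8=23
draw d_9=3: τ_9=5, arrival time A_9=28
draw d_10=3: τ_10=5, arrival time A_10=33
draw d_11=4: τ_11=1, arrival time A_11=34
draw d_12=1: τ_12=2, arrival time A_12=36
draw d_13=4: τ_13=1, arrival time A_13=37
draw d_14=4: τ_14=1, arrival time A_14=38
N_t over t=0..14: 0:0 1:0 2:1 3:1 4:1 5:1 6:1 7:2 8:3 9:3 10:4 11:4 12:4 13:4 14:4

4


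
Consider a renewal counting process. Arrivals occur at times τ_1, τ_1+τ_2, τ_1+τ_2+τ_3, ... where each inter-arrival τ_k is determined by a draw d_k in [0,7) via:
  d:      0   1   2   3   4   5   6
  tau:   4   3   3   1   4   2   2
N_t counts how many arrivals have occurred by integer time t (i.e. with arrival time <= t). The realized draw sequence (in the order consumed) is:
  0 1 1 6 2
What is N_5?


draw d_1=0: τ_1=4, arrival time A_1=4
draw d_2=1: τ_2=3, arrival time A_2=7
draw d_3=1: τ_3=3, arrival time A_3=10
draw d_4=6: τ_4=2, arrival time A_4=12
draw d_5=2: τ_5=3, arrival time A_5=15
N_t over t=0..5: 0:0 1:0 2:0 3:0 4:1 5:1

1


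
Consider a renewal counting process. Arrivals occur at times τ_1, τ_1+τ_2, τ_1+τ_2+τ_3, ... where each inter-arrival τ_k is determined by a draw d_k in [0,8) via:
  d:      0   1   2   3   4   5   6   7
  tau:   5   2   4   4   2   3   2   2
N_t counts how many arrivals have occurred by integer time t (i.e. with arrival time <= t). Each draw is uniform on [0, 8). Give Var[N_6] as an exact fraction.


1759/4096

Inter-arrival values over d=0..7: [5, 2, 4, 4, 2, 3, 2, 2]
Each d has probability 1/8, so the pmf of τ is: f(2) = 1/2, f(3) = 1/8, f(4) = 1/4, f(5) = 1/8
Let p_n(j) = P(N_n = j), with p_0 = [1]. Condition on τ_1: p_n(0) = P(τ > n), and for j >= 1, p_n(j) = Σ_{k<=n} f(k)·p_{n−k}(j−1)
p_1 = [1]  (j = 0)
p_2 = [1/2, 1/2]  (j = 0..1)
p_3 = [3/8, 5/8]  (j = 0..1)
p_4 = [1/8, 5/8, 1/4]  (j = 0..2)
p_5 = [0, 5/8, 3/8]  (j = 0..2)
p_6 = [0, 23/64, 33/64, 1/8]  (j = 0..3)
E[N_6] = Σ j·p_6(j) = 113/64;  E[N_6²] = Σ j²·p_6(j) = 227/64
Var[N_6] = 227/64 − (113/64)² = 1759/4096


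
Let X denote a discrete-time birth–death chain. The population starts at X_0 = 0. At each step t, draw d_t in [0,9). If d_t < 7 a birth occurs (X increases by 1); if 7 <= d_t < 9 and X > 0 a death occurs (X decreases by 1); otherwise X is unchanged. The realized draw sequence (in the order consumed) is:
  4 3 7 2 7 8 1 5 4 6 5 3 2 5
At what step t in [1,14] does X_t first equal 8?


t=0: X=0, d=4 → birth, X_1=1
t=1: X=1, d=3 → birth, X_2=2
t=2: X=2, d=7 → death, X_3=1
t=3: X=1, d=2 → birth, X_4=2
t=4: X=2, d=7 → death, X_5=1
t=5: X=1, d=8 → death, X_6=0
t=6: X=0, d=1 → birth, X_7=1
t=7: X=1, d=5 → birth, X_8=2
t=8: X=2, d=4 → birth, X_9=3
t=9: X=3, d=6 → birth, X_10=4
t=10: X=4, d=5 → birth, X_11=5
t=11: X=5, d=3 → birth, X_12=6
t=12: X=6, d=2 → birth, X_13=7
t=13: X=7, d=5 → birth, X_14=8

14


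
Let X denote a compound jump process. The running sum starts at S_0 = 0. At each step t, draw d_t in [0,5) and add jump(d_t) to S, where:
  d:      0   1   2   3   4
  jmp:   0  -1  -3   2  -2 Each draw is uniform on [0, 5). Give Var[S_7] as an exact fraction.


Outcome values over d=0..4: [0, -1, -3, 2, -2]
Σy = -4, Σy² = 18, M = 5
μ = -4/5 = -4/5,  σ² = 18/5 − (-4/5)² = 74/25
Independent increments: Var[S_7] = 7·σ² = 7·(74/25) = 518/25

518/25


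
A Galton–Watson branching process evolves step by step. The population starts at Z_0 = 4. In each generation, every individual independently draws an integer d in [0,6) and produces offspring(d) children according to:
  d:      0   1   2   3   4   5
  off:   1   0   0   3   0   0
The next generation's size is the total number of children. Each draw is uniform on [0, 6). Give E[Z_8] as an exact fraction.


1024/6561

Outcome values over d=0..5: [1, 0, 0, 3, 0, 0]
Σy = 4, Σy² = 10, M = 6
μ = 4/6 = 2/3,  σ² = 10/6 − (2/3)² = 11/9
E[Z_0] = 4
E[Z_1] = 2/3·E[Z_0] = 8/3
E[Z_2] = 2/3·E[Z_1] = 16/9
E[Z_3] = 2/3·E[Z_2] = 32/27
E[Z_4] = 2/3·E[Z_3] = 64/81
E[Z_5] = 2/3·E[Z_4] = 128/243
E[Z_6] = 2/3·E[Z_5] = 256/729
E[Z_7] = 2/3·E[Z_6] = 512/2187
E[Z_8] = 2/3·E[Z_7] = 1024/6561


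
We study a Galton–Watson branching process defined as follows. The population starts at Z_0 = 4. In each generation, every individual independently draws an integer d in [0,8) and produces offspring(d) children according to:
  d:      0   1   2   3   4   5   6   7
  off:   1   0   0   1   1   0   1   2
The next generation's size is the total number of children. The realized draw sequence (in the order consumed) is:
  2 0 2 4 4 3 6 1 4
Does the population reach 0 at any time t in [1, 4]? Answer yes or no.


no

gen 0: Z_0=4, draws=[2, 0, 2, 4], offspring=[0, 1, 0, 1], Z_1=2
gen 1: Z_1=2, draws=[4, 3], offspring=[1, 1], Z_2=2
gen 2: Z_2=2, draws=[6, 1], offspring=[1, 0], Z_3=1
gen 3: Z_3=1, draws=[4], offspring=[1], Z_4=1


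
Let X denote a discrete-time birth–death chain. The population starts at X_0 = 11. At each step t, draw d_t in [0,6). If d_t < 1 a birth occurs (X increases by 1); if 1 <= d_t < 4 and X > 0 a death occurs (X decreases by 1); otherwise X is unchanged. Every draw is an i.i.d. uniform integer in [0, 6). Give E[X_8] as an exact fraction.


X can drop by at most 1 per step and X_0 = 11 > T = 8, so X_t >= 11 − t >= 3 > 0 for every t <= 8: the floor at 0 (the 'and X > 0' condition) never binds. Hence X_8 = X_0 + Σ_{t<8} Y_t with i.i.d. increments Y_t = y(d_t) ∈ {+1, −1, 0}.
Outcome values over d=0..5: [1, -1, -1, -1, 0, 0]
Σy = -2, Σy² = 4, M = 6
μ = -2/6 = -1/3,  σ² = 4/6 − (-1/3)² = 5/9
E[X_8] = 11 + 8·(-1/3) = 25/3

25/3


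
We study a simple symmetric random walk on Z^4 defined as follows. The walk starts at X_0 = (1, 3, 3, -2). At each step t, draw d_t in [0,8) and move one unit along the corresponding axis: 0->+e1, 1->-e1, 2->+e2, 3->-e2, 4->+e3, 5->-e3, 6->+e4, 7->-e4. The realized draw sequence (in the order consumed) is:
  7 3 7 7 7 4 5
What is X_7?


t=0: X=(1, 3, 3, -2), d=7 → -e4, X_1=(1, 3, 3, -3)
t=1: X=(1, 3, 3, -3), d=3 → -e2, X_2=(1, 2, 3, -3)
t=2: X=(1, 2, 3, -3), d=7 → -e4, X_3=(1, 2, 3, -4)
t=3: X=(1, 2, 3, -4), d=7 → -e4, X_4=(1, 2, 3, -5)
t=4: X=(1, 2, 3, -5), d=7 → -e4, X_5=(1, 2, 3, -6)
t=5: X=(1, 2, 3, -6), d=4 → +e3, X_6=(1, 2, 4, -6)
t=6: X=(1, 2, 4, -6), d=5 → -e3, X_7=(1, 2, 3, -6)

(1, 2, 3, -6)


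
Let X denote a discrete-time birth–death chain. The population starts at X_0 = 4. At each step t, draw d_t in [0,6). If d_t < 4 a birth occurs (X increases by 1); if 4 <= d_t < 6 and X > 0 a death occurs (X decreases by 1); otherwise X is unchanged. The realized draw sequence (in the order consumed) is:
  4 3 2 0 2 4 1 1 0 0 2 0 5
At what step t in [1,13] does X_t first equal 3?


t=0: X=4, d=4 → death, X_1=3
t=1: X=3, d=3 → birth, X_2=4
t=2: X=4, d=2 → birth, X_3=5
t=3: X=5, d=0 → birth, X_4=6
t=4: X=6, d=2 → birth, X_5=7
t=5: X=7, d=4 → death, X_6=6
t=6: X=6, d=1 → birth, X_7=7
t=7: X=7, d=1 → birth, X_8=8
t=8: X=8, d=0 → birth, X_9=9
t=9: X=9, d=0 → birth, X_10=10
t=10: X=10, d=2 → birth, X_11=11
t=11: X=11, d=0 → birth, X_12=12
t=12: X=12, d=5 → death, X_13=11

1


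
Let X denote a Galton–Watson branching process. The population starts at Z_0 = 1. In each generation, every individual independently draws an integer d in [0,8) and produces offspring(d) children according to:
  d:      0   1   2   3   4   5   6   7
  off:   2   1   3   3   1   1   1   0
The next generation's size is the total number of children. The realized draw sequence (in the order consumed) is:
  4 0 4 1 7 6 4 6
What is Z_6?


gen 0: Z_0=1, draws=[4], offspring=[1], Z_1=1
gen 1: Z_1=1, draws=[0], offspring=[2], Z_2=2
gen 2: Z_2=2, draws=[4, 1], offspring=[1, 1], Z_3=2
gen 3: Z_3=2, draws=[7, 6], offspring=[0, 1], Z_4=1
gen 4: Z_4=1, draws=[4], offspring=[1], Z_5=1
gen 5: Z_5=1, draws=[6], offspring=[1], Z_6=1

1


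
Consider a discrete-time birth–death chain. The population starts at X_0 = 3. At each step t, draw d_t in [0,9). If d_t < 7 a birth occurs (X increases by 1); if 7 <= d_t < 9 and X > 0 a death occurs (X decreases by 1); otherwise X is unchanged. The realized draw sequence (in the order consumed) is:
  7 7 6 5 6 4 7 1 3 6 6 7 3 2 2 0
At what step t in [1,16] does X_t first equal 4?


5

t=0: X=3, d=7 → death, X_1=2
t=1: X=2, d=7 → death, X_2=1
t=2: X=1, d=6 → birth, X_3=2
t=3: X=2, d=5 → birth, X_4=3
t=4: X=3, d=6 → birth, X_5=4
t=5: X=4, d=4 → birth, X_6=5
t=6: X=5, d=7 → death, X_7=4
t=7: X=4, d=1 → birth, X_8=5
t=8: X=5, d=3 → birth, X_9=6
t=9: X=6, d=6 → birth, X_10=7
t=10: X=7, d=6 → birth, X_11=8
t=11: X=8, d=7 → death, X_12=7
t=12: X=7, d=3 → birth, X_13=8
t=13: X=8, d=2 → birth, X_14=9
t=14: X=9, d=2 → birth, X_15=10
t=15: X=10, d=0 → birth, X_16=11


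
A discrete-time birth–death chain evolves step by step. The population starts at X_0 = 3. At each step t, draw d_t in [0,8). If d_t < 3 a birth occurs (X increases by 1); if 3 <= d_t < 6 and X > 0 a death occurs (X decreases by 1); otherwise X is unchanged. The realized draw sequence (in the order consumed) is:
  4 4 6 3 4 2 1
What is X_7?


t=0: X=3, d=4 → death, X_1=2
t=1: X=2, d=4 → death, X_2=1
t=2: X=1, d=6 → hold, X_3=1
t=3: X=1, d=3 → death, X_4=0
t=4: X=0, d=4 → hold, X_5=0
t=5: X=0, d=2 → birth, X_6=1
t=6: X=1, d=1 → birth, X_7=2

2


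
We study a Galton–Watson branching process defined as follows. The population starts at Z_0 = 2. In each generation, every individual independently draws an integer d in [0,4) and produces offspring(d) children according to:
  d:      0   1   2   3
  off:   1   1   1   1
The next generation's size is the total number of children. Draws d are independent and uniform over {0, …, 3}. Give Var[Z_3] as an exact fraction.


0

Outcome values over d=0..3: [1, 1, 1, 1]
Σy = 4, Σy² = 4, M = 4
μ = 4/4 = 1,  σ² = 4/4 − (1)² = 0
V_0 = 0, E_0 = 2
V_1 = 0·E_0 + (1)²·V_0 = 0;  E_1 = 2
V_2 = 0·E_1 + (1)²·V_1 = 0;  E_2 = 2
V_3 = 0·E_2 + (1)²·V_2 = 0;  E_3 = 2


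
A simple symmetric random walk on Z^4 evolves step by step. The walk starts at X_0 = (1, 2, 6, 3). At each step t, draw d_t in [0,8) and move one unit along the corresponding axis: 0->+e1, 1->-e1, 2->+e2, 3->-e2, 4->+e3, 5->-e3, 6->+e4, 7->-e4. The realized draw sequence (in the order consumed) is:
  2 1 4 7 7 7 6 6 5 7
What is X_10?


t=0: X=(1, 2, 6, 3), d=2 → +e2, X_1=(1, 3, 6, 3)
t=1: X=(1, 3, 6, 3), d=1 → -e1, X_2=(0, 3, 6, 3)
t=2: X=(0, 3, 6, 3), d=4 → +e3, X_3=(0, 3, 7, 3)
t=3: X=(0, 3, 7, 3), d=7 → -e4, X_4=(0, 3, 7, 2)
t=4: X=(0, 3, 7, 2), d=7 → -e4, X_5=(0, 3, 7, 1)
t=5: X=(0, 3, 7, 1), d=7 → -e4, X_6=(0, 3, 7, 0)
t=6: X=(0, 3, 7, 0), d=6 → +e4, X_7=(0, 3, 7, 1)
t=7: X=(0, 3, 7, 1), d=6 → +e4, X_8=(0, 3, 7, 2)
t=8: X=(0, 3, 7, 2), d=5 → -e3, X_9=(0, 3, 6, 2)
t=9: X=(0, 3, 6, 2), d=7 → -e4, X_10=(0, 3, 6, 1)

(0, 3, 6, 1)


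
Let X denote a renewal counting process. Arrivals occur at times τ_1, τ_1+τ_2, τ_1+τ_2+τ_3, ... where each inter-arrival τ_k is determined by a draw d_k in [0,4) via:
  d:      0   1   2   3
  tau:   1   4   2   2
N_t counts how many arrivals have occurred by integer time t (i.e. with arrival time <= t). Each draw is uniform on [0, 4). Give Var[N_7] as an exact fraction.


257560999/268435456

Inter-arrival values over d=0..3: [1, 4, 2, 2]
Each d has probability 1/4, so the pmf of τ is: f(1) = 1/4, f(2) = 1/2, f(4) = 1/4
Let p_n(j) = P(N_n = j), with p_0 = [1]. Condition on τ_1: p_n(0) = P(τ > n), and for j >= 1, p_n(j) = Σ_{k<=n} f(k)·p_{n−k}(j−1)
p_1 = [3/4, 1/4]  (j = 0..1)
p_2 = [1/4, 11/16, 1/16]  (j = 0..2)
p_3 = [1/4, 7/16, 19/64, 1/64]  (j = 0..3)
p_4 = [0, 7/16, 29/64, 27/256, 1/256]  (j = 0..4)
p_5 = [0, 5/16, 25/64, 67/256, 35/1024, 1/1024]  (j = 0..5)
p_6 = [0, 1/16, 15/32, 87/256, 121/1024, 43/4096, 1/4096]  (j = 0..6)
p_7 = [0, 1/16, 9/32, 99/256, 225/1024, 191/4096, 51/16384, 1/16384]  (j = 0..7)
E[N_7] = Σ j·p_7(j) = 47781/16384;  E[N_7²] = Σ j²·p_7(j) = 155065/16384
Var[N_7] = 155065/16384 − (47781/16384)² = 257560999/268435456


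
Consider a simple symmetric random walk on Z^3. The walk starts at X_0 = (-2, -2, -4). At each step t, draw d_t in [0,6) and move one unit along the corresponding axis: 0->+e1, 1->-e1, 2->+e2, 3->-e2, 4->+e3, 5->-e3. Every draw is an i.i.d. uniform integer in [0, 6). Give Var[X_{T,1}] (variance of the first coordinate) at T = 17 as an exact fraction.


17/3

Outcome values over d=0..5: [1, -1, 0, 0, 0, 0]
Σy = 0, Σy² = 2, M = 6
μ = 0/6 = 0,  σ² = 2/6 − (0)² = 1/3
Independent increments: Var[X_17] = 17·σ² = 17·(1/3) = 17/3


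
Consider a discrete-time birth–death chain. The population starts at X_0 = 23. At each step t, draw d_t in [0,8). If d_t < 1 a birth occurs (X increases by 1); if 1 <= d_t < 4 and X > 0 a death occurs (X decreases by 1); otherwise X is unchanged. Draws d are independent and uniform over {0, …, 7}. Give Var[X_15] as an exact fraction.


105/16

X can drop by at most 1 per step and X_0 = 23 > T = 15, so X_t >= 23 − t >= 8 > 0 for every t <= 15: the floor at 0 (the 'and X > 0' condition) never binds. Hence X_15 = X_0 + Σ_{t<15} Y_t with i.i.d. increments Y_t = y(d_t) ∈ {+1, −1, 0}.
Outcome values over d=0..7: [1, -1, -1, -1, 0, 0, 0, 0]
Σy = -2, Σy² = 4, M = 8
μ = -2/8 = -1/4,  σ² = 4/8 − (-1/4)² = 7/16
Independent increments: Var[X_15] = 15·σ² = 15·(7/16) = 105/16


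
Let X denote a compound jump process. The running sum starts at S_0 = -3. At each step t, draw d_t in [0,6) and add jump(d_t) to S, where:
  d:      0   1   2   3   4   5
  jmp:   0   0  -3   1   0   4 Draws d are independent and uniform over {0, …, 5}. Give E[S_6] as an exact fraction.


Outcome values over d=0..5: [0, 0, -3, 1, 0, 4]
Σy = 2, Σy² = 26, M = 6
μ = 2/6 = 1/3,  σ² = 26/6 − (1/3)² = 38/9
E[S_6] = -3 + 6·(1/3) = -1

-1


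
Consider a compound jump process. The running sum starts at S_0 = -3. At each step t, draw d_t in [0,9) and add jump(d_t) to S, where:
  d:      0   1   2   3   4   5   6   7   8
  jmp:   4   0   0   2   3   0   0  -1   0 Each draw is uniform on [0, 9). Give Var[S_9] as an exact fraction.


Outcome values over d=0..8: [4, 0, 0, 2, 3, 0, 0, -1, 0]
Σy = 8, Σy² = 30, M = 9
μ = 8/9 = 8/9,  σ² = 30/9 − (8/9)² = 206/81
Independent increments: Var[S_9] = 9·σ² = 9·(206/81) = 206/9

206/9


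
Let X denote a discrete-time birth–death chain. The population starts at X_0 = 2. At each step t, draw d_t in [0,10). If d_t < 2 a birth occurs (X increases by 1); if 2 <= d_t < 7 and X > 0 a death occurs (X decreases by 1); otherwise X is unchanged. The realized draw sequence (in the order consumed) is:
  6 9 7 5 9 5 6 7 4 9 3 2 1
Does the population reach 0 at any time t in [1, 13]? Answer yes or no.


yes

t=0: X=2, d=6 → death, X_1=1
t=1: X=1, d=9 → hold, X_2=1
t=2: X=1, d=7 → hold, X_3=1
t=3: X=1, d=5 → death, X_4=0
t=4: X=0, d=9 → hold, X_5=0
t=5: X=0, d=5 → hold, X_6=0
t=6: X=0, d=6 → hold, X_7=0
t=7: X=0, d=7 → hold, X_8=0
t=8: X=0, d=4 → hold, X_9=0
t=9: X=0, d=9 → hold, X_10=0
t=10: X=0, d=3 → hold, X_11=0
t=11: X=0, d=2 → hold, X_12=0
t=12: X=0, d=1 → birth, X_13=1


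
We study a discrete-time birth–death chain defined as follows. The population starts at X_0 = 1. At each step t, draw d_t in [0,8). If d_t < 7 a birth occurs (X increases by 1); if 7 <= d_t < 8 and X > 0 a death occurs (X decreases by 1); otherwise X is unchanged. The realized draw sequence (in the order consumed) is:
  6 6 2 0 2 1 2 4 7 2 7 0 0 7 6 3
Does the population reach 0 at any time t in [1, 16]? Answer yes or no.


no

t=0: X=1, d=6 → birth, X_1=2
t=1: X=2, d=6 → birth, X_2=3
t=2: X=3, d=2 → birth, X_3=4
t=3: X=4, d=0 → birth, X_4=5
t=4: X=5, d=2 → birth, X_5=6
t=5: X=6, d=1 → birth, X_6=7
t=6: X=7, d=2 → birth, X_7=8
t=7: X=8, d=4 → birth, X_8=9
t=8: X=9, d=7 → death, X_9=8
t=9: X=8, d=2 → birth, X_10=9
t=10: X=9, d=7 → death, X_11=8
t=11: X=8, d=0 → birth, X_12=9
t=12: X=9, d=0 → birth, X_13=10
t=13: X=10, d=7 → death, X_14=9
t=14: X=9, d=6 → birth, X_15=10
t=15: X=10, d=3 → birth, X_16=11
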